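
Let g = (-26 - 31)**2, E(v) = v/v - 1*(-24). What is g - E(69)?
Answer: 3224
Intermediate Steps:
E(v) = 25 (E(v) = 1 + 24 = 25)
g = 3249 (g = (-57)**2 = 3249)
g - E(69) = 3249 - 1*25 = 3249 - 25 = 3224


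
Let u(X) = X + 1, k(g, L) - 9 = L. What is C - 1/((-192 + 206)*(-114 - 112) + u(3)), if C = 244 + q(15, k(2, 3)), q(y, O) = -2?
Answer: 764721/3160 ≈ 242.00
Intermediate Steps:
k(g, L) = 9 + L
u(X) = 1 + X
C = 242 (C = 244 - 2 = 242)
C - 1/((-192 + 206)*(-114 - 112) + u(3)) = 242 - 1/((-192 + 206)*(-114 - 112) + (1 + 3)) = 242 - 1/(14*(-226) + 4) = 242 - 1/(-3164 + 4) = 242 - 1/(-3160) = 242 - 1*(-1/3160) = 242 + 1/3160 = 764721/3160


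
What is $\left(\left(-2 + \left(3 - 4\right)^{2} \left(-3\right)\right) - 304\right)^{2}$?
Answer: $95481$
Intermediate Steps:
$\left(\left(-2 + \left(3 - 4\right)^{2} \left(-3\right)\right) - 304\right)^{2} = \left(\left(-2 + \left(-1\right)^{2} \left(-3\right)\right) - 304\right)^{2} = \left(\left(-2 + 1 \left(-3\right)\right) - 304\right)^{2} = \left(\left(-2 - 3\right) - 304\right)^{2} = \left(-5 - 304\right)^{2} = \left(-309\right)^{2} = 95481$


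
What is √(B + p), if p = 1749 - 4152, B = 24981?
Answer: √22578 ≈ 150.26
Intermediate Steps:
p = -2403
√(B + p) = √(24981 - 2403) = √22578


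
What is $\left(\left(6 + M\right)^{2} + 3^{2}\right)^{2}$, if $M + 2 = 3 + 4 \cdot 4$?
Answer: $289444$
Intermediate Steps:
$M = 17$ ($M = -2 + \left(3 + 4 \cdot 4\right) = -2 + \left(3 + 16\right) = -2 + 19 = 17$)
$\left(\left(6 + M\right)^{2} + 3^{2}\right)^{2} = \left(\left(6 + 17\right)^{2} + 3^{2}\right)^{2} = \left(23^{2} + 9\right)^{2} = \left(529 + 9\right)^{2} = 538^{2} = 289444$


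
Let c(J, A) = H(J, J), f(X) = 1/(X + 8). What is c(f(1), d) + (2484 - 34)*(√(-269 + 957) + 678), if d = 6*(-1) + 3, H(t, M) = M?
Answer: 14949901/9 + 9800*√43 ≈ 1.7254e+6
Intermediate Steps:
f(X) = 1/(8 + X)
d = -3 (d = -6 + 3 = -3)
c(J, A) = J
c(f(1), d) + (2484 - 34)*(√(-269 + 957) + 678) = 1/(8 + 1) + (2484 - 34)*(√(-269 + 957) + 678) = 1/9 + 2450*(√688 + 678) = ⅑ + 2450*(4*√43 + 678) = ⅑ + 2450*(678 + 4*√43) = ⅑ + (1661100 + 9800*√43) = 14949901/9 + 9800*√43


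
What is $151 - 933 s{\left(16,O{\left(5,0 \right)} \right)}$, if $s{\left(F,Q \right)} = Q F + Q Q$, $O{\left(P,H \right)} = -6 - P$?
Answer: $51466$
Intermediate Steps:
$s{\left(F,Q \right)} = Q^{2} + F Q$ ($s{\left(F,Q \right)} = F Q + Q^{2} = Q^{2} + F Q$)
$151 - 933 s{\left(16,O{\left(5,0 \right)} \right)} = 151 - 933 \left(-6 - 5\right) \left(16 - 11\right) = 151 - 933 \left(- 11 \left(16 - 11\right)\right) = 151 - 933 \left(\left(-11\right) 5\right) = 151 - -51315 = 151 + 51315 = 51466$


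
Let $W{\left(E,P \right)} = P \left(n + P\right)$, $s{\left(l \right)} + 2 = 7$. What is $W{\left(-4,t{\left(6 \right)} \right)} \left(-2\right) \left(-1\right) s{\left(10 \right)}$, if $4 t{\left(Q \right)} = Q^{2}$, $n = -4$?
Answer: $450$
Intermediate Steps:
$s{\left(l \right)} = 5$ ($s{\left(l \right)} = -2 + 7 = 5$)
$t{\left(Q \right)} = \frac{Q^{2}}{4}$
$W{\left(E,P \right)} = P \left(-4 + P\right)$
$W{\left(-4,t{\left(6 \right)} \right)} \left(-2\right) \left(-1\right) s{\left(10 \right)} = \frac{6^{2}}{4} \left(-4 + \frac{6^{2}}{4}\right) \left(-2\right) \left(-1\right) 5 = \frac{1}{4} \cdot 36 \left(-4 + \frac{1}{4} \cdot 36\right) \left(-2\right) \left(-1\right) 5 = 9 \left(-4 + 9\right) \left(-2\right) \left(-1\right) 5 = 9 \cdot 5 \left(-2\right) \left(-1\right) 5 = 45 \left(-2\right) \left(-1\right) 5 = \left(-90\right) \left(-1\right) 5 = 90 \cdot 5 = 450$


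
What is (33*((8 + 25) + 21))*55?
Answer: 98010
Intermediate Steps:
(33*((8 + 25) + 21))*55 = (33*(33 + 21))*55 = (33*54)*55 = 1782*55 = 98010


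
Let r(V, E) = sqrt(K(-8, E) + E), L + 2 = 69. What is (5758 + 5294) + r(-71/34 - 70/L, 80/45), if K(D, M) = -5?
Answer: 11052 + I*sqrt(29)/3 ≈ 11052.0 + 1.7951*I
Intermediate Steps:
L = 67 (L = -2 + 69 = 67)
r(V, E) = sqrt(-5 + E)
(5758 + 5294) + r(-71/34 - 70/L, 80/45) = (5758 + 5294) + sqrt(-5 + 80/45) = 11052 + sqrt(-5 + 80*(1/45)) = 11052 + sqrt(-5 + 16/9) = 11052 + sqrt(-29/9) = 11052 + I*sqrt(29)/3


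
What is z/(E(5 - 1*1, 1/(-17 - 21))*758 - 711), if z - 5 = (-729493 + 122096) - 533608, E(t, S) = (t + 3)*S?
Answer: 10839500/8081 ≈ 1341.4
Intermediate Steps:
E(t, S) = S*(3 + t) (E(t, S) = (3 + t)*S = S*(3 + t))
z = -1141000 (z = 5 + ((-729493 + 122096) - 533608) = 5 + (-607397 - 533608) = 5 - 1141005 = -1141000)
z/(E(5 - 1*1, 1/(-17 - 21))*758 - 711) = -1141000/(((3 + (5 - 1*1))/(-17 - 21))*758 - 711) = -1141000/(((3 + (5 - 1))/(-38))*758 - 711) = -1141000/(-(3 + 4)/38*758 - 711) = -1141000/(-1/38*7*758 - 711) = -1141000/(-7/38*758 - 711) = -1141000/(-2653/19 - 711) = -1141000/(-16162/19) = -1141000*(-19/16162) = 10839500/8081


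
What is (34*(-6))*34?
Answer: -6936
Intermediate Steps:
(34*(-6))*34 = -204*34 = -6936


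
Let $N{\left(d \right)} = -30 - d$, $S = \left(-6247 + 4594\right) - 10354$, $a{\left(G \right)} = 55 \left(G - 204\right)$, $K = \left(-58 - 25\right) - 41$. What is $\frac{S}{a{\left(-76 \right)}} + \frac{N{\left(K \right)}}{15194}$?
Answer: $\frac{91940979}{116993800} \approx 0.78586$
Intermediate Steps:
$K = -124$ ($K = -83 - 41 = -124$)
$a{\left(G \right)} = -11220 + 55 G$ ($a{\left(G \right)} = 55 \left(-204 + G\right) = -11220 + 55 G$)
$S = -12007$ ($S = -1653 - 10354 = -12007$)
$\frac{S}{a{\left(-76 \right)}} + \frac{N{\left(K \right)}}{15194} = - \frac{12007}{-11220 + 55 \left(-76\right)} + \frac{-30 - -124}{15194} = - \frac{12007}{-11220 - 4180} + \left(-30 + 124\right) \frac{1}{15194} = - \frac{12007}{-15400} + 94 \cdot \frac{1}{15194} = \left(-12007\right) \left(- \frac{1}{15400}\right) + \frac{47}{7597} = \frac{12007}{15400} + \frac{47}{7597} = \frac{91940979}{116993800}$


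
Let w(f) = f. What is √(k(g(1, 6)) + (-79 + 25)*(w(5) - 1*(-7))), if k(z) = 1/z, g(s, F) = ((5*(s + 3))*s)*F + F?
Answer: I*√1143058/42 ≈ 25.456*I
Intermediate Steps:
g(s, F) = F + F*s*(15 + 5*s) (g(s, F) = ((5*(3 + s))*s)*F + F = ((15 + 5*s)*s)*F + F = (s*(15 + 5*s))*F + F = F*s*(15 + 5*s) + F = F + F*s*(15 + 5*s))
√(k(g(1, 6)) + (-79 + 25)*(w(5) - 1*(-7))) = √(1/(6*(1 + 5*1² + 15*1)) + (-79 + 25)*(5 - 1*(-7))) = √(1/(6*(1 + 5*1 + 15)) - 54*(5 + 7)) = √(1/(6*(1 + 5 + 15)) - 54*12) = √(1/(6*21) - 648) = √(1/126 - 648) = √(-81647/126) = I*√1143058/42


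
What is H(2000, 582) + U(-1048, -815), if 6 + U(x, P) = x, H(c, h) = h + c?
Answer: 1528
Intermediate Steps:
H(c, h) = c + h
U(x, P) = -6 + x
H(2000, 582) + U(-1048, -815) = (2000 + 582) + (-6 - 1048) = 2582 - 1054 = 1528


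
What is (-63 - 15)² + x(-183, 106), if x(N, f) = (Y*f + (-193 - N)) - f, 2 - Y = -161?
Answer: 23246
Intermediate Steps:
Y = 163 (Y = 2 - 1*(-161) = 2 + 161 = 163)
x(N, f) = -193 - N + 162*f (x(N, f) = (163*f + (-193 - N)) - f = (-193 - N + 163*f) - f = -193 - N + 162*f)
(-63 - 15)² + x(-183, 106) = (-63 - 15)² + (-193 - 1*(-183) + 162*106) = (-78)² + (-193 + 183 + 17172) = 6084 + 17162 = 23246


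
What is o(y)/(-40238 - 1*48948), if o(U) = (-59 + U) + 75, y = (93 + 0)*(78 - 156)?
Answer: 3619/44593 ≈ 0.081156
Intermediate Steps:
y = -7254 (y = 93*(-78) = -7254)
o(U) = 16 + U
o(y)/(-40238 - 1*48948) = (16 - 7254)/(-40238 - 1*48948) = -7238/(-40238 - 48948) = -7238/(-89186) = -7238*(-1/89186) = 3619/44593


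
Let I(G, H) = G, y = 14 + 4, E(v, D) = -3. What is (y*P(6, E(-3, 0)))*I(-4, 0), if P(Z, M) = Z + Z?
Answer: -864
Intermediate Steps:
y = 18
P(Z, M) = 2*Z
(y*P(6, E(-3, 0)))*I(-4, 0) = (18*(2*6))*(-4) = (18*12)*(-4) = 216*(-4) = -864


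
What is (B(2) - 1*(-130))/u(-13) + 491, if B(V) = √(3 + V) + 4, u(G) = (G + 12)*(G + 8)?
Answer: 2589/5 + √5/5 ≈ 518.25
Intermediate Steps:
u(G) = (8 + G)*(12 + G) (u(G) = (12 + G)*(8 + G) = (8 + G)*(12 + G))
B(V) = 4 + √(3 + V)
(B(2) - 1*(-130))/u(-13) + 491 = ((4 + √(3 + 2)) - 1*(-130))/(96 + (-13)² + 20*(-13)) + 491 = ((4 + √5) + 130)/(96 + 169 - 260) + 491 = (134 + √5)/5 + 491 = (134 + √5)*(⅕) + 491 = (134/5 + √5/5) + 491 = 2589/5 + √5/5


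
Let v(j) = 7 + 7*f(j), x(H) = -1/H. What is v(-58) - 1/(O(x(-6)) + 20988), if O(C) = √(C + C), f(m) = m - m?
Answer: 9250356053/1321488431 + √3/1321488431 ≈ 7.0000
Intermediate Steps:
f(m) = 0
v(j) = 7 (v(j) = 7 + 7*0 = 7 + 0 = 7)
O(C) = √2*√C (O(C) = √(2*C) = √2*√C)
v(-58) - 1/(O(x(-6)) + 20988) = 7 - 1/(√2*√(-1/(-6)) + 20988) = 7 - 1/(√2*√(-1*(-⅙)) + 20988) = 7 - 1/(√2*√(⅙) + 20988) = 7 - 1/(√2*(√6/6) + 20988) = 7 - 1/(√3/3 + 20988) = 7 - 1/(20988 + √3/3)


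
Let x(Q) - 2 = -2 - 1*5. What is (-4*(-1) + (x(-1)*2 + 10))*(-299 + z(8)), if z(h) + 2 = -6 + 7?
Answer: -1200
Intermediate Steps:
z(h) = -1 (z(h) = -2 + (-6 + 7) = -2 + 1 = -1)
x(Q) = -5 (x(Q) = 2 + (-2 - 1*5) = 2 + (-2 - 5) = 2 - 7 = -5)
(-4*(-1) + (x(-1)*2 + 10))*(-299 + z(8)) = (-4*(-1) + (-5*2 + 10))*(-299 - 1) = (4 + (-10 + 10))*(-300) = (4 + 0)*(-300) = 4*(-300) = -1200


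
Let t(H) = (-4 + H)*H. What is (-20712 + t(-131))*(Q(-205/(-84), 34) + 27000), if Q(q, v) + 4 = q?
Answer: -2288279821/28 ≈ -8.1724e+7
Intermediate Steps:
Q(q, v) = -4 + q
t(H) = H*(-4 + H)
(-20712 + t(-131))*(Q(-205/(-84), 34) + 27000) = (-20712 - 131*(-4 - 131))*((-4 - 205/(-84)) + 27000) = (-20712 - 131*(-135))*((-4 - 205*(-1/84)) + 27000) = (-20712 + 17685)*((-4 + 205/84) + 27000) = -3027*(-131/84 + 27000) = -3027*2267869/84 = -2288279821/28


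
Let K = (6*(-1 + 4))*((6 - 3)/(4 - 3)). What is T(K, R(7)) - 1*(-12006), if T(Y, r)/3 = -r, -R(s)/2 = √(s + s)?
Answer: 12006 + 6*√14 ≈ 12028.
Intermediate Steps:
R(s) = -2*√2*√s (R(s) = -2*√(s + s) = -2*√2*√s)
K = 54 (K = (6*3)*(3/1) = 18*(3*1) = 18*3 = 54)
T(Y, r) = -3*r (T(Y, r) = 3*(-r) = -3*r)
T(K, R(7)) - 1*(-12006) = -(-6)*√2*√7 - 1*(-12006) = -(-6)*√14 + 12006 = 6*√14 + 12006 = 12006 + 6*√14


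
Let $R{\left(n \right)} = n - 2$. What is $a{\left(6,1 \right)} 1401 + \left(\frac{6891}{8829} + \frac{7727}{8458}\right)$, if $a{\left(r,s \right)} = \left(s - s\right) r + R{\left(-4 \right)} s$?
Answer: $- \frac{209199092377}{24891894} \approx -8404.3$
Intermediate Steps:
$R{\left(n \right)} = -2 + n$
$a{\left(r,s \right)} = - 6 s$ ($a{\left(r,s \right)} = \left(s - s\right) r + \left(-2 - 4\right) s = 0 r - 6 s = 0 - 6 s = - 6 s$)
$a{\left(6,1 \right)} 1401 + \left(\frac{6891}{8829} + \frac{7727}{8458}\right) = \left(-6\right) 1 \cdot 1401 + \left(\frac{6891}{8829} + \frac{7727}{8458}\right) = \left(-6\right) 1401 + \left(6891 \cdot \frac{1}{8829} + 7727 \cdot \frac{1}{8458}\right) = -8406 + \left(\frac{2297}{2943} + \frac{7727}{8458}\right) = -8406 + \frac{42168587}{24891894} = - \frac{209199092377}{24891894}$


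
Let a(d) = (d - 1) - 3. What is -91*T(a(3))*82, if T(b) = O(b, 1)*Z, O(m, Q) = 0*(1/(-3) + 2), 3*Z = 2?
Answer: 0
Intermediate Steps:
Z = 2/3 (Z = (1/3)*2 = 2/3 ≈ 0.66667)
a(d) = -4 + d (a(d) = (-1 + d) - 3 = -4 + d)
O(m, Q) = 0 (O(m, Q) = 0*(-1/3 + 2) = 0*(5/3) = 0)
T(b) = 0 (T(b) = 0*(2/3) = 0)
-91*T(a(3))*82 = -91*0*82 = 0*82 = 0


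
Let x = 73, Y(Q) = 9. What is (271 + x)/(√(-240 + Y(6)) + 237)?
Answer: 3397/2350 - 43*I*√231/7050 ≈ 1.4455 - 0.092701*I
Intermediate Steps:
(271 + x)/(√(-240 + Y(6)) + 237) = (271 + 73)/(√(-240 + 9) + 237) = 344/(√(-231) + 237) = 344/(I*√231 + 237) = 344/(237 + I*√231)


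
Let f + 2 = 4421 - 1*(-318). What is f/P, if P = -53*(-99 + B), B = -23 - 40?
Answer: 1579/2862 ≈ 0.55171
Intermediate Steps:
B = -63
f = 4737 (f = -2 + (4421 - 1*(-318)) = -2 + (4421 + 318) = -2 + 4739 = 4737)
P = 8586 (P = -53*(-99 - 63) = -53*(-162) = 8586)
f/P = 4737/8586 = 4737*(1/8586) = 1579/2862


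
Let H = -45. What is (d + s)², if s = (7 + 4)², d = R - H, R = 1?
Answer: 27889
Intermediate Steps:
d = 46 (d = 1 - 1*(-45) = 1 + 45 = 46)
s = 121 (s = 11² = 121)
(d + s)² = (46 + 121)² = 167² = 27889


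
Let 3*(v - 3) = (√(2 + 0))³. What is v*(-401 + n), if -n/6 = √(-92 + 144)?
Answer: -(9 + 2*√2)*(401 + 12*√13)/3 ≈ -1751.7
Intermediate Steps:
v = 3 + 2*√2/3 (v = 3 + (√(2 + 0))³/3 = 3 + (√2)³/3 = 3 + (2*√2)/3 = 3 + 2*√2/3 ≈ 3.9428)
n = -12*√13 (n = -6*√(-92 + 144) = -12*√13 ≈ -43.267)
v*(-401 + n) = (3 + 2*√2/3)*(-401 - 12*√13) = (-401 - 12*√13)*(3 + 2*√2/3)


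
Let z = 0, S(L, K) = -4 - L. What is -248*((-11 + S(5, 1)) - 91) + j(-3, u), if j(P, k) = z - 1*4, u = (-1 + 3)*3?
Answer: 27524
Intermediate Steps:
u = 6 (u = 2*3 = 6)
j(P, k) = -4 (j(P, k) = 0 - 1*4 = 0 - 4 = -4)
-248*((-11 + S(5, 1)) - 91) + j(-3, u) = -248*((-11 + (-4 - 1*5)) - 91) - 4 = -248*((-11 + (-4 - 5)) - 91) - 4 = -248*((-11 - 9) - 91) - 4 = -248*(-20 - 91) - 4 = -248*(-111) - 4 = 27528 - 4 = 27524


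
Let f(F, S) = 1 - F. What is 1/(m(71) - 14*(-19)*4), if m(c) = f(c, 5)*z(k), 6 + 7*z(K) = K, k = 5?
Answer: 1/1074 ≈ 0.00093110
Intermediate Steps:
z(K) = -6/7 + K/7
m(c) = -⅐ + c/7 (m(c) = (1 - c)*(-6/7 + (⅐)*5) = (1 - c)*(-6/7 + 5/7) = (1 - c)*(-⅐) = -⅐ + c/7)
1/(m(71) - 14*(-19)*4) = 1/((-⅐ + (⅐)*71) - 14*(-19)*4) = 1/((-⅐ + 71/7) + 266*4) = 1/(10 + 1064) = 1/1074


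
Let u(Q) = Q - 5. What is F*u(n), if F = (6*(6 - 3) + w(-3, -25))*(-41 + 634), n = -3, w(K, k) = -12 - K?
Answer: -42696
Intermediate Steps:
u(Q) = -5 + Q
F = 5337 (F = (6*(6 - 3) + (-12 - 1*(-3)))*(-41 + 634) = (6*3 + (-12 + 3))*593 = (18 - 9)*593 = 9*593 = 5337)
F*u(n) = 5337*(-5 - 3) = 5337*(-8) = -42696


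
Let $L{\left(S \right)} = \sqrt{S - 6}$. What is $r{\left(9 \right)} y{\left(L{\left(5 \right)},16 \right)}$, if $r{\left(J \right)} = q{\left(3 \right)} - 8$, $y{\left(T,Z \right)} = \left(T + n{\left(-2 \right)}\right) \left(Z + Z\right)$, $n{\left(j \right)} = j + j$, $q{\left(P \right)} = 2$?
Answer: $768 - 192 i \approx 768.0 - 192.0 i$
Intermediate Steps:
$L{\left(S \right)} = \sqrt{-6 + S}$ ($L{\left(S \right)} = \sqrt{S - 6} = \sqrt{-6 + S}$)
$n{\left(j \right)} = 2 j$
$y{\left(T,Z \right)} = 2 Z \left(-4 + T\right)$ ($y{\left(T,Z \right)} = \left(T + 2 \left(-2\right)\right) \left(Z + Z\right) = \left(T - 4\right) 2 Z = \left(-4 + T\right) 2 Z = 2 Z \left(-4 + T\right)$)
$r{\left(J \right)} = -6$ ($r{\left(J \right)} = 2 - 8 = -6$)
$r{\left(9 \right)} y{\left(L{\left(5 \right)},16 \right)} = - 6 \cdot 2 \cdot 16 \left(-4 + \sqrt{-6 + 5}\right) = - 6 \cdot 2 \cdot 16 \left(-4 + \sqrt{-1}\right) = - 6 \cdot 2 \cdot 16 \left(-4 + i\right) = - 6 \left(-128 + 32 i\right) = 768 - 192 i$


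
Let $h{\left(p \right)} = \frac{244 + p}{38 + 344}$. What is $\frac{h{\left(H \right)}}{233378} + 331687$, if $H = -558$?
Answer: $\frac{14785013698869}{44575198} \approx 3.3169 \cdot 10^{5}$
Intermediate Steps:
$h{\left(p \right)} = \frac{122}{191} + \frac{p}{382}$ ($h{\left(p \right)} = \frac{244 + p}{382} = \left(244 + p\right) \frac{1}{382} = \frac{122}{191} + \frac{p}{382}$)
$\frac{h{\left(H \right)}}{233378} + 331687 = \frac{\frac{122}{191} + \frac{1}{382} \left(-558\right)}{233378} + 331687 = \left(\frac{122}{191} - \frac{279}{191}\right) \frac{1}{233378} + 331687 = \left(- \frac{157}{191}\right) \frac{1}{233378} + 331687 = - \frac{157}{44575198} + 331687 = \frac{14785013698869}{44575198}$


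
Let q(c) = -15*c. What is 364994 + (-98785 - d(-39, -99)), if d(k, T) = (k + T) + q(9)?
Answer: 266482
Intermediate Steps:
d(k, T) = -135 + T + k (d(k, T) = (k + T) - 15*9 = (T + k) - 135 = -135 + T + k)
364994 + (-98785 - d(-39, -99)) = 364994 + (-98785 - (-135 - 99 - 39)) = 364994 + (-98785 - 1*(-273)) = 364994 + (-98785 + 273) = 364994 - 98512 = 266482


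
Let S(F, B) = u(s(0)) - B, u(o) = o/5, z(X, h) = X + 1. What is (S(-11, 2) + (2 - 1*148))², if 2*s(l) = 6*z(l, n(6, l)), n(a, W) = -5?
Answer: 543169/25 ≈ 21727.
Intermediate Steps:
z(X, h) = 1 + X
s(l) = 3 + 3*l (s(l) = (6*(1 + l))/2 = (6 + 6*l)/2 = 3 + 3*l)
u(o) = o/5 (u(o) = o*(⅕) = o/5)
S(F, B) = ⅗ - B (S(F, B) = (3 + 3*0)/5 - B = (3 + 0)/5 - B = (⅕)*3 - B = ⅗ - B)
(S(-11, 2) + (2 - 1*148))² = ((⅗ - 1*2) + (2 - 1*148))² = ((⅗ - 2) + (2 - 148))² = (-7/5 - 146)² = (-737/5)² = 543169/25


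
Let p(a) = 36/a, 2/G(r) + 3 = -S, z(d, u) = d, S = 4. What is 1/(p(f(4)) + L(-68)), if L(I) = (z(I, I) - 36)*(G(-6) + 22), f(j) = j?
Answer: -7/15745 ≈ -0.00044459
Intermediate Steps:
G(r) = -2/7 (G(r) = 2/(-3 - 1*4) = 2/(-3 - 4) = 2/(-7) = 2*(-⅐) = -2/7)
L(I) = -5472/7 + 152*I/7 (L(I) = (I - 36)*(-2/7 + 22) = (-36 + I)*(152/7) = -5472/7 + 152*I/7)
1/(p(f(4)) + L(-68)) = 1/(36/4 + (-5472/7 + (152/7)*(-68))) = 1/(36*(¼) + (-5472/7 - 10336/7)) = 1/(9 - 15808/7) = 1/(-15745/7) = -7/15745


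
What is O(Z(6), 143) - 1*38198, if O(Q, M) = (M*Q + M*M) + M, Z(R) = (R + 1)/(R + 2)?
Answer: -139847/8 ≈ -17481.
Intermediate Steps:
Z(R) = (1 + R)/(2 + R)
O(Q, M) = M + M² + M*Q (O(Q, M) = (M*Q + M²) + M = (M² + M*Q) + M = M + M² + M*Q)
O(Z(6), 143) - 1*38198 = 143*(1 + 143 + (1 + 6)/(2 + 6)) - 1*38198 = 143*(1 + 143 + 7/8) - 38198 = 143*(1159/8) - 38198 = 165737/8 - 38198 = -139847/8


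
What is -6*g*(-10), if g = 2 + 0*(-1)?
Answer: 120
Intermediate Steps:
g = 2 (g = 2 + 0 = 2)
-6*g*(-10) = -6*2*(-10) = -12*(-10) = 120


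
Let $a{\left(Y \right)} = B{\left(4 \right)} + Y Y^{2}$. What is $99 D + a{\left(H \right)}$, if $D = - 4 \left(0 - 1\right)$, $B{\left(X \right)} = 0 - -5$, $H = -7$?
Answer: $58$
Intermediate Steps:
$B{\left(X \right)} = 5$ ($B{\left(X \right)} = 0 + 5 = 5$)
$a{\left(Y \right)} = 5 + Y^{3}$ ($a{\left(Y \right)} = 5 + Y Y^{2} = 5 + Y^{3}$)
$D = 4$ ($D = \left(-4\right) \left(-1\right) = 4$)
$99 D + a{\left(H \right)} = 99 \cdot 4 + \left(5 + \left(-7\right)^{3}\right) = 396 + \left(5 - 343\right) = 396 - 338 = 58$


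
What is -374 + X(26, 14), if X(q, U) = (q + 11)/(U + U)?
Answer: -10435/28 ≈ -372.68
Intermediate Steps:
X(q, U) = (11 + q)/(2*U) (X(q, U) = (11 + q)/((2*U)) = (11 + q)*(1/(2*U)) = (11 + q)/(2*U))
-374 + X(26, 14) = -374 + (1/2)*(11 + 26)/14 = -374 + (1/2)*(1/14)*37 = -374 + 37/28 = -10435/28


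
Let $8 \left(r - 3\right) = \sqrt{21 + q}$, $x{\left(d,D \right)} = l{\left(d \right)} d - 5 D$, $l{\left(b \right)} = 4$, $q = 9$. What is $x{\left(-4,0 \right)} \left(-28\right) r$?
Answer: $1344 + 56 \sqrt{30} \approx 1650.7$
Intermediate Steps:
$x{\left(d,D \right)} = - 5 D + 4 d$ ($x{\left(d,D \right)} = 4 d - 5 D = - 5 D + 4 d$)
$r = 3 + \frac{\sqrt{30}}{8}$ ($r = 3 + \frac{\sqrt{21 + 9}}{8} = 3 + \frac{\sqrt{30}}{8} \approx 3.6847$)
$x{\left(-4,0 \right)} \left(-28\right) r = \left(\left(-5\right) 0 + 4 \left(-4\right)\right) \left(-28\right) \left(3 + \frac{\sqrt{30}}{8}\right) = \left(0 - 16\right) \left(-28\right) \left(3 + \frac{\sqrt{30}}{8}\right) = \left(-16\right) \left(-28\right) \left(3 + \frac{\sqrt{30}}{8}\right) = 448 \left(3 + \frac{\sqrt{30}}{8}\right) = 1344 + 56 \sqrt{30}$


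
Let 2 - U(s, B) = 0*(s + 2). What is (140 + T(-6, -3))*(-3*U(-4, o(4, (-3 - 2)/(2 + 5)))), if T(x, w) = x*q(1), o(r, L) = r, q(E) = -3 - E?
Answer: -984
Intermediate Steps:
U(s, B) = 2 (U(s, B) = 2 - 0*(s + 2) = 2 - 0*(2 + s) = 2 - 1*0 = 2 + 0 = 2)
T(x, w) = -4*x (T(x, w) = x*(-3 - 1*1) = x*(-3 - 1) = x*(-4) = -4*x)
(140 + T(-6, -3))*(-3*U(-4, o(4, (-3 - 2)/(2 + 5)))) = (140 - 4*(-6))*(-3*2) = (140 + 24)*(-6) = 164*(-6) = -984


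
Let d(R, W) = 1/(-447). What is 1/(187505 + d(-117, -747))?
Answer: 447/83814734 ≈ 5.3332e-6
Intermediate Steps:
d(R, W) = -1/447
1/(187505 + d(-117, -747)) = 1/(187505 - 1/447) = 1/(83814734/447) = 447/83814734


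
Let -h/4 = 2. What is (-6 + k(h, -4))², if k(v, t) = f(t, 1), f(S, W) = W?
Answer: 25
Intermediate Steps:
h = -8 (h = -4*2 = -8)
k(v, t) = 1
(-6 + k(h, -4))² = (-6 + 1)² = (-5)² = 25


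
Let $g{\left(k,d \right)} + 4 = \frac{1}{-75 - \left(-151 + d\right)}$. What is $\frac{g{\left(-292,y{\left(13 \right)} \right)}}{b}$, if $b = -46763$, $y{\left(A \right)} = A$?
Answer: $\frac{251}{2946069} \approx 8.5198 \cdot 10^{-5}$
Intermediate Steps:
$g{\left(k,d \right)} = -4 + \frac{1}{76 - d}$ ($g{\left(k,d \right)} = -4 + \frac{1}{-75 - \left(-151 + d\right)} = -4 + \frac{1}{76 - d}$)
$\frac{g{\left(-292,y{\left(13 \right)} \right)}}{b} = \frac{\frac{1}{-76 + 13} \left(303 - 52\right)}{-46763} = \frac{303 - 52}{-63} \left(- \frac{1}{46763}\right) = \left(- \frac{1}{63}\right) 251 \left(- \frac{1}{46763}\right) = \left(- \frac{251}{63}\right) \left(- \frac{1}{46763}\right) = \frac{251}{2946069}$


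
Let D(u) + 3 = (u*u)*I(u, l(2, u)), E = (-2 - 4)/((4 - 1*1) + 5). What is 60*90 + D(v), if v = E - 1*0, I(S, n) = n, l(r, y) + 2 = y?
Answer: 345309/64 ≈ 5395.5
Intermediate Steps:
l(r, y) = -2 + y
E = -¾ (E = -6/((4 - 1) + 5) = -6/(3 + 5) = -6/8 = -6*⅛ = -¾ ≈ -0.75000)
v = -¾ (v = -¾ - 1*0 = -¾ + 0 = -¾ ≈ -0.75000)
D(u) = -3 + u²*(-2 + u) (D(u) = -3 + (u*u)*(-2 + u) = -3 + u²*(-2 + u))
60*90 + D(v) = 60*90 + (-3 + (-¾)²*(-2 - ¾)) = 5400 + (-3 + (9/16)*(-11/4)) = 5400 + (-3 - 99/64) = 5400 - 291/64 = 345309/64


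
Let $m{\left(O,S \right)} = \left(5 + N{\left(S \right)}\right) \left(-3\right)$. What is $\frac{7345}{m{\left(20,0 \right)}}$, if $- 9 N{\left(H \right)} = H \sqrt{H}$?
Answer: $- \frac{1469}{3} \approx -489.67$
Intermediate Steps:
$N{\left(H \right)} = - \frac{H^{\frac{3}{2}}}{9}$ ($N{\left(H \right)} = - \frac{H \sqrt{H}}{9} = - \frac{H^{\frac{3}{2}}}{9}$)
$m{\left(O,S \right)} = -15 + \frac{S^{\frac{3}{2}}}{3}$ ($m{\left(O,S \right)} = \left(5 - \frac{S^{\frac{3}{2}}}{9}\right) \left(-3\right) = -15 + \frac{S^{\frac{3}{2}}}{3}$)
$\frac{7345}{m{\left(20,0 \right)}} = \frac{7345}{-15 + \frac{0^{\frac{3}{2}}}{3}} = \frac{7345}{-15 + \frac{1}{3} \cdot 0} = \frac{7345}{-15 + 0} = \frac{7345}{-15} = 7345 \left(- \frac{1}{15}\right) = - \frac{1469}{3}$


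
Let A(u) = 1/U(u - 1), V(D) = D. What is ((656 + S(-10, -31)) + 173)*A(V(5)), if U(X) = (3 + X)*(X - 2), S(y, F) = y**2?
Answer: 929/14 ≈ 66.357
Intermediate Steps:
U(X) = (-2 + X)*(3 + X) (U(X) = (3 + X)*(-2 + X) = (-2 + X)*(3 + X))
A(u) = 1/(-7 + u + (-1 + u)**2) (A(u) = 1/(-6 + (u - 1) + (u - 1)**2) = 1/(-6 + (-1 + u) + (-1 + u)**2) = 1/(-7 + u + (-1 + u)**2))
((656 + S(-10, -31)) + 173)*A(V(5)) = ((656 + (-10)**2) + 173)/(-6 + 5**2 - 1*5) = ((656 + 100) + 173)/(-6 + 25 - 5) = (756 + 173)/14 = 929*(1/14) = 929/14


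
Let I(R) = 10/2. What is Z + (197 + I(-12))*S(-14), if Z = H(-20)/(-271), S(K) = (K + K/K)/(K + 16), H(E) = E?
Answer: -355803/271 ≈ -1312.9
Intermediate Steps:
S(K) = (1 + K)/(16 + K) (S(K) = (K + 1)/(16 + K) = (1 + K)/(16 + K))
I(R) = 5 (I(R) = 10*(1/2) = 5)
Z = 20/271 (Z = -20/(-271) = -20*(-1/271) = 20/271 ≈ 0.073801)
Z + (197 + I(-12))*S(-14) = 20/271 + (197 + 5)*((1 - 14)/(16 - 14)) = 20/271 + 202*(-13/2) = 20/271 - 1313 = -355803/271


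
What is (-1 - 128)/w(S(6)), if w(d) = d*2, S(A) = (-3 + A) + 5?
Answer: -129/16 ≈ -8.0625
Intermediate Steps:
S(A) = 2 + A
w(d) = 2*d
(-1 - 128)/w(S(6)) = (-1 - 128)/((2*(2 + 6))) = -129/(2*8) = -129/16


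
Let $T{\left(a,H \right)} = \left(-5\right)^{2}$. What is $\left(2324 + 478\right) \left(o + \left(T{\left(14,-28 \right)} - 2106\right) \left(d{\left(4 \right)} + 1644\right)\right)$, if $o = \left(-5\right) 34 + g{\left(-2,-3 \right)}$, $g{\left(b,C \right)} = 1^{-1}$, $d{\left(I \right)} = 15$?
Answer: $-9674039496$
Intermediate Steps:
$g{\left(b,C \right)} = 1$
$T{\left(a,H \right)} = 25$
$o = -169$ ($o = \left(-5\right) 34 + 1 = -170 + 1 = -169$)
$\left(2324 + 478\right) \left(o + \left(T{\left(14,-28 \right)} - 2106\right) \left(d{\left(4 \right)} + 1644\right)\right) = \left(2324 + 478\right) \left(-169 + \left(25 - 2106\right) \left(15 + 1644\right)\right) = 2802 \left(-169 - 3452379\right) = 2802 \left(-3452548\right) = -9674039496$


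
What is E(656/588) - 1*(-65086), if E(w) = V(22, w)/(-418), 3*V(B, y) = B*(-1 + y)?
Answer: 545355577/8379 ≈ 65086.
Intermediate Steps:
V(B, y) = B*(-1 + y)/3 (V(B, y) = (B*(-1 + y))/3 = B*(-1 + y)/3)
E(w) = 1/57 - w/57 (E(w) = ((⅓)*22*(-1 + w))/(-418) = (-22/3 + 22*w/3)*(-1/418) = 1/57 - w/57)
E(656/588) - 1*(-65086) = (1/57 - 656/(57*588)) - 1*(-65086) = (1/57 - 656/(57*588)) + 65086 = (1/57 - 1/57*164/147) + 65086 = (1/57 - 164/8379) + 65086 = -17/8379 + 65086 = 545355577/8379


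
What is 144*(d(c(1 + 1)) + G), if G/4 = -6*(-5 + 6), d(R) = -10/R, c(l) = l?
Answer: -4176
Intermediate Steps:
G = -24 (G = 4*(-6*(-5 + 6)) = 4*(-6*1) = 4*(-6) = -24)
144*(d(c(1 + 1)) + G) = 144*(-10/(1 + 1) - 24) = 144*(-10/2 - 24) = 144*(-10*1/2 - 24) = 144*(-5 - 24) = 144*(-29) = -4176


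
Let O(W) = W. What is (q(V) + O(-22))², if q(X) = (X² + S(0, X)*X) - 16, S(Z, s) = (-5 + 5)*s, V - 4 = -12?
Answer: 676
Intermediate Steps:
V = -8 (V = 4 - 12 = -8)
S(Z, s) = 0 (S(Z, s) = 0*s = 0)
q(X) = -16 + X² (q(X) = (X² + 0*X) - 16 = (X² + 0) - 16 = X² - 16 = -16 + X²)
(q(V) + O(-22))² = ((-16 + (-8)²) - 22)² = ((-16 + 64) - 22)² = (48 - 22)² = 26² = 676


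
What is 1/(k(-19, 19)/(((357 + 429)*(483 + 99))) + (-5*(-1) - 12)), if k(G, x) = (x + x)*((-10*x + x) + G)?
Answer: -114363/802346 ≈ -0.14254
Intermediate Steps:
k(G, x) = 2*x*(G - 9*x) (k(G, x) = (2*x)*(-9*x + G) = (2*x)*(G - 9*x) = 2*x*(G - 9*x))
1/(k(-19, 19)/(((357 + 429)*(483 + 99))) + (-5*(-1) - 12)) = 1/((2*19*(-19 - 9*19))/(((357 + 429)*(483 + 99))) + (-5*(-1) - 12)) = 1/((2*19*(-19 - 171))/((786*582)) + (5 - 12)) = 1/((2*19*(-190))/457452 - 7) = 1/(-7220*1/457452 - 7) = 1/(-1805/114363 - 7) = 1/(-802346/114363) = -114363/802346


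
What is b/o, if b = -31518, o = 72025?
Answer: -31518/72025 ≈ -0.43760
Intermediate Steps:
b/o = -31518/72025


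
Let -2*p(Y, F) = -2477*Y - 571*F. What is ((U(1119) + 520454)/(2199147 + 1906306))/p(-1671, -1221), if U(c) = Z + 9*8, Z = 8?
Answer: -74362/1418216422491 ≈ -5.2433e-8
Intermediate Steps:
U(c) = 80 (U(c) = 8 + 9*8 = 8 + 72 = 80)
p(Y, F) = 571*F/2 + 2477*Y/2 (p(Y, F) = -(-2477*Y - 571*F)/2 = 571*F/2 + 2477*Y/2)
((U(1119) + 520454)/(2199147 + 1906306))/p(-1671, -1221) = ((80 + 520454)/(2199147 + 1906306))/((571/2)*(-1221) + (2477/2)*(-1671)) = (520534/4105453)/(-697191/2 - 4139067/2) = (520534*(1/4105453))/(-2418129) = (520534/4105453)*(-1/2418129) = -74362/1418216422491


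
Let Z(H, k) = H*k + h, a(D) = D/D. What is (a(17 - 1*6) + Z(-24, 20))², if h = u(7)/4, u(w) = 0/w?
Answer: 229441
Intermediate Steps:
u(w) = 0
a(D) = 1
h = 0 (h = 0/4 = 0*(¼) = 0)
Z(H, k) = H*k (Z(H, k) = H*k + 0 = H*k)
(a(17 - 1*6) + Z(-24, 20))² = (1 - 24*20)² = (1 - 480)² = (-479)² = 229441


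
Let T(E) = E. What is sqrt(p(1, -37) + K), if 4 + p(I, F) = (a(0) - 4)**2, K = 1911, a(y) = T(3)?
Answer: 6*sqrt(53) ≈ 43.681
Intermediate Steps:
a(y) = 3
p(I, F) = -3 (p(I, F) = -4 + (3 - 4)**2 = -4 + (-1)**2 = -4 + 1 = -3)
sqrt(p(1, -37) + K) = sqrt(-3 + 1911) = sqrt(1908) = 6*sqrt(53)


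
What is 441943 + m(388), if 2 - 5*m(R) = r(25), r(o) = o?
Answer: 2209692/5 ≈ 4.4194e+5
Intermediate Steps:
m(R) = -23/5 (m(R) = ⅖ - ⅕*25 = ⅖ - 5 = -23/5)
441943 + m(388) = 441943 - 23/5 = 2209692/5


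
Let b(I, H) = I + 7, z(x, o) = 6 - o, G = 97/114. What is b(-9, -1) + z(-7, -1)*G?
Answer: 451/114 ≈ 3.9561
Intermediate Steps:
G = 97/114 (G = 97*(1/114) = 97/114 ≈ 0.85088)
b(I, H) = 7 + I
b(-9, -1) + z(-7, -1)*G = (7 - 9) + (6 - 1*(-1))*(97/114) = -2 + (6 + 1)*(97/114) = -2 + 7*(97/114) = -2 + 679/114 = 451/114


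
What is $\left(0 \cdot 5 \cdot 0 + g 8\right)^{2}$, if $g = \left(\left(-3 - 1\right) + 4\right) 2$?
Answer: $0$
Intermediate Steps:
$g = 0$ ($g = \left(\left(-3 - 1\right) + 4\right) 2 = \left(-4 + 4\right) 2 = 0 \cdot 2 = 0$)
$\left(0 \cdot 5 \cdot 0 + g 8\right)^{2} = \left(0 \cdot 5 \cdot 0 + 0 \cdot 8\right)^{2} = \left(0 \cdot 0 + 0\right)^{2} = \left(0 + 0\right)^{2} = 0^{2} = 0$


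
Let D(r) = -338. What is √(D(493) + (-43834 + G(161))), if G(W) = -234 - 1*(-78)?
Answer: 2*I*√11082 ≈ 210.54*I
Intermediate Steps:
G(W) = -156 (G(W) = -234 + 78 = -156)
√(D(493) + (-43834 + G(161))) = √(-338 + (-43834 - 156)) = √(-338 - 43990) = √(-44328) = 2*I*√11082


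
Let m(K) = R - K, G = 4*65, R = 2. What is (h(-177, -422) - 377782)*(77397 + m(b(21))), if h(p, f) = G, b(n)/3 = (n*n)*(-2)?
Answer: -30218748490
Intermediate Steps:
b(n) = -6*n² (b(n) = 3*((n*n)*(-2)) = 3*(n²*(-2)) = 3*(-2*n²) = -6*n²)
G = 260
h(p, f) = 260
m(K) = 2 - K
(h(-177, -422) - 377782)*(77397 + m(b(21))) = (260 - 377782)*(77397 + (2 - (-6)*21²)) = -377522*(77397 + (2 - (-6)*441)) = -377522*(77397 + (2 - 1*(-2646))) = -377522*(77397 + (2 + 2646)) = -377522*(77397 + 2648) = -377522*80045 = -30218748490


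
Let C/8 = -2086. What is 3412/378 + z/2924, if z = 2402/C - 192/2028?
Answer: 1004882837341/111327416928 ≈ 9.0264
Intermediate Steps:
C = -16688 (C = 8*(-2086) = -16688)
z = -336473/1410136 (z = 2402/(-16688) - 192/2028 = 2402*(-1/16688) - 192*1/2028 = -1201/8344 - 16/169 = -336473/1410136 ≈ -0.23861)
3412/378 + z/2924 = 3412/378 - 336473/1410136/2924 = 3412*(1/378) - 336473/1410136*1/2924 = 1706/189 - 336473/4123237664 = 1004882837341/111327416928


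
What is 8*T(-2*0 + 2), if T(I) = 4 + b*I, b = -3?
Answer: -16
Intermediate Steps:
T(I) = 4 - 3*I
8*T(-2*0 + 2) = 8*(4 - 3*(-2*0 + 2)) = 8*(4 - 3*(0 + 2)) = 8*(4 - 3*2) = 8*(4 - 6) = 8*(-2) = -16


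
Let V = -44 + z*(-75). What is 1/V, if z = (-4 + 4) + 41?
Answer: -1/3119 ≈ -0.00032062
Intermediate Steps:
z = 41 (z = 0 + 41 = 41)
V = -3119 (V = -44 + 41*(-75) = -44 - 3075 = -3119)
1/V = 1/(-3119) = -1/3119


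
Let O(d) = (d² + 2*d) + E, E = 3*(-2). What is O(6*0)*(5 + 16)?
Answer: -126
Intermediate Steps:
E = -6
O(d) = -6 + d² + 2*d (O(d) = (d² + 2*d) - 6 = -6 + d² + 2*d)
O(6*0)*(5 + 16) = (-6 + (6*0)² + 2*(6*0))*(5 + 16) = (-6 + 0² + 2*0)*21 = (-6 + 0 + 0)*21 = -6*21 = -126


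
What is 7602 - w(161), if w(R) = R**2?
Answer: -18319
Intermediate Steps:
7602 - w(161) = 7602 - 1*161**2 = 7602 - 1*25921 = 7602 - 25921 = -18319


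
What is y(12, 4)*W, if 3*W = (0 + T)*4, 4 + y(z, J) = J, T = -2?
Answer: 0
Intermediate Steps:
y(z, J) = -4 + J
W = -8/3 (W = ((0 - 2)*4)/3 = (-2*4)/3 = (1/3)*(-8) = -8/3 ≈ -2.6667)
y(12, 4)*W = (-4 + 4)*(-8/3) = 0*(-8/3) = 0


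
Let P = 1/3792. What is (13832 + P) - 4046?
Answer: 37108513/3792 ≈ 9786.0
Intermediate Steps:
P = 1/3792 ≈ 0.00026371
(13832 + P) - 4046 = (13832 + 1/3792) - 4046 = 52450945/3792 - 4046 = 37108513/3792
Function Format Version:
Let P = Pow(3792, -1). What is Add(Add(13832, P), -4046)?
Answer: Rational(37108513, 3792) ≈ 9786.0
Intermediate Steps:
P = Rational(1, 3792) ≈ 0.00026371
Add(Add(13832, P), -4046) = Add(Add(13832, Rational(1, 3792)), -4046) = Add(Rational(52450945, 3792), -4046) = Rational(37108513, 3792)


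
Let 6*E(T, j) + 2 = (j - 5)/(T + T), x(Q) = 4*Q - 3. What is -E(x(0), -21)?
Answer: -7/18 ≈ -0.38889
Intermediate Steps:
x(Q) = -3 + 4*Q
E(T, j) = -1/3 + (-5 + j)/(12*T) (E(T, j) = -1/3 + ((j - 5)/(T + T))/6 = -1/3 + ((-5 + j)/((2*T)))/6 = -1/3 + ((-5 + j)*(1/(2*T)))/6 = -1/3 + ((-5 + j)/(2*T))/6 = -1/3 + (-5 + j)/(12*T))
-E(x(0), -21) = -(-5 - 21 - 4*(-3 + 4*0))/(12*(-3 + 4*0)) = -(-5 - 21 - 4*(-3 + 0))/(12*(-3 + 0)) = -(-5 - 21 - 4*(-3))/(12*(-3)) = -(-1)*(-5 - 21 + 12)/(12*3) = -(-1)*(-14)/(12*3) = -1*7/18 = -7/18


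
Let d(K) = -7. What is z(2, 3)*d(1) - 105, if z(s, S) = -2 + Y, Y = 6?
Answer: -133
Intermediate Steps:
z(s, S) = 4 (z(s, S) = -2 + 6 = 4)
z(2, 3)*d(1) - 105 = 4*(-7) - 105 = -28 - 105 = -133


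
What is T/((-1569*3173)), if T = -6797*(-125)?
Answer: -849625/4978437 ≈ -0.17066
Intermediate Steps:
T = 849625
T/((-1569*3173)) = 849625/((-1569*3173)) = 849625/(-4978437) = 849625*(-1/4978437) = -849625/4978437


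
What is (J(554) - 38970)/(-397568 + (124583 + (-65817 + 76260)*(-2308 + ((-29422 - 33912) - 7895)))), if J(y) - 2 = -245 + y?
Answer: 38659/768219876 ≈ 5.0323e-5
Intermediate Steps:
J(y) = -243 + y (J(y) = 2 + (-245 + y) = -243 + y)
(J(554) - 38970)/(-397568 + (124583 + (-65817 + 76260)*(-2308 + ((-29422 - 33912) - 7895)))) = ((-243 + 554) - 38970)/(-397568 + (124583 + (-65817 + 76260)*(-2308 + ((-29422 - 33912) - 7895)))) = (311 - 38970)/(-397568 + (124583 + 10443*(-2308 + (-63334 - 7895)))) = -38659/(-397568 + (124583 + 10443*(-2308 - 71229))) = -38659/(-397568 + (124583 + 10443*(-73537))) = -38659/(-397568 + (124583 - 767946891)) = -38659/(-397568 - 767822308) = -38659/(-768219876) = -38659*(-1/768219876) = 38659/768219876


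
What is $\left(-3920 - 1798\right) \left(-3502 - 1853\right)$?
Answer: $30619890$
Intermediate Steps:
$\left(-3920 - 1798\right) \left(-3502 - 1853\right) = \left(-5718\right) \left(-5355\right) = 30619890$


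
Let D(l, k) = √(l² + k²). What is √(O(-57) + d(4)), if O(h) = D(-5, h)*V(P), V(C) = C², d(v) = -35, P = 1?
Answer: √(-35 + √3274) ≈ 4.7137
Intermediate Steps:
D(l, k) = √(k² + l²)
O(h) = √(25 + h²) (O(h) = √(h² + (-5)²)*1² = √(h² + 25)*1 = √(25 + h²)*1 = √(25 + h²))
√(O(-57) + d(4)) = √(√(25 + (-57)²) - 35) = √(√(25 + 3249) - 35) = √(√3274 - 35) = √(-35 + √3274)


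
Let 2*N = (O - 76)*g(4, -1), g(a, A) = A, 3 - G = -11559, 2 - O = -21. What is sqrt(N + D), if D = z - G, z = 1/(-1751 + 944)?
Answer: I*sqrt(30049934586)/1614 ≈ 107.4*I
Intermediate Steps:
O = 23 (O = 2 - 1*(-21) = 2 + 21 = 23)
G = 11562 (G = 3 - 1*(-11559) = 3 + 11559 = 11562)
z = -1/807 (z = 1/(-807) = -1/807 ≈ -0.0012392)
N = 53/2 (N = ((23 - 76)*(-1))/2 = (-53*(-1))/2 = (1/2)*53 = 53/2 ≈ 26.500)
D = -9330535/807 (D = -1/807 - 1*11562 = -1/807 - 11562 = -9330535/807 ≈ -11562.)
sqrt(N + D) = sqrt(53/2 - 9330535/807) = sqrt(-18618299/1614) = I*sqrt(30049934586)/1614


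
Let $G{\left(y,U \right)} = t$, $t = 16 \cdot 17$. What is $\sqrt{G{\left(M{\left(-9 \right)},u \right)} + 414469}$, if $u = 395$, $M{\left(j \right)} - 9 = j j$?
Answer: $\sqrt{414741} \approx 644.0$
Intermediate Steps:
$M{\left(j \right)} = 9 + j^{2}$ ($M{\left(j \right)} = 9 + j j = 9 + j^{2}$)
$t = 272$
$G{\left(y,U \right)} = 272$
$\sqrt{G{\left(M{\left(-9 \right)},u \right)} + 414469} = \sqrt{272 + 414469} = \sqrt{414741}$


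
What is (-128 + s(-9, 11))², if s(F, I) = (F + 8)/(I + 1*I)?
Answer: 7935489/484 ≈ 16396.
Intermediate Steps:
s(F, I) = (8 + F)/(2*I) (s(F, I) = (8 + F)/(I + I) = (8 + F)/((2*I)) = (8 + F)*(1/(2*I)) = (8 + F)/(2*I))
(-128 + s(-9, 11))² = (-128 + (½)*(8 - 9)/11)² = (-128 + (½)*(1/11)*(-1))² = (-128 - 1/22)² = (-2817/22)² = 7935489/484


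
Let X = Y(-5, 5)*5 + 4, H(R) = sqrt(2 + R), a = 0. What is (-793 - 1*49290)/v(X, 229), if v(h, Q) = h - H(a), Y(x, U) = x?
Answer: 1051743/439 - 50083*sqrt(2)/439 ≈ 2234.4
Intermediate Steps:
X = -21 (X = -5*5 + 4 = -25 + 4 = -21)
v(h, Q) = h - sqrt(2) (v(h, Q) = h - sqrt(2 + 0) = h - sqrt(2))
(-793 - 1*49290)/v(X, 229) = (-793 - 1*49290)/(-21 - sqrt(2)) = (-793 - 49290)/(-21 - sqrt(2)) = -50083/(-21 - sqrt(2))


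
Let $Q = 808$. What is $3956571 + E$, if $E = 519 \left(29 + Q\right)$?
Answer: $4390974$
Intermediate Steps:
$E = 434403$ ($E = 519 \left(29 + 808\right) = 519 \cdot 837 = 434403$)
$3956571 + E = 3956571 + 434403 = 4390974$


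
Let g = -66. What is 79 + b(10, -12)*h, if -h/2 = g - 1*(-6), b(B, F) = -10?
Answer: -1121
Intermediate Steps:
h = 120 (h = -2*(-66 - 1*(-6)) = -2*(-66 + 6) = -2*(-60) = 120)
79 + b(10, -12)*h = 79 - 10*120 = 79 - 1200 = -1121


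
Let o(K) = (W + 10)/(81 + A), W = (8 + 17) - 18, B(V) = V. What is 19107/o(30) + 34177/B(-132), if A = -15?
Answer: 15079925/204 ≈ 73921.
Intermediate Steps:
W = 7 (W = 25 - 18 = 7)
o(K) = 17/66 (o(K) = (7 + 10)/(81 - 15) = 17/66)
19107/o(30) + 34177/B(-132) = 19107/(17/66) + 34177/(-132) = 19107*(66/17) + 34177*(-1/132) = 1261062/17 - 3107/12 = 15079925/204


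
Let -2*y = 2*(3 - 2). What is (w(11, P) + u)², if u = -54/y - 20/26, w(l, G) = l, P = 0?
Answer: 697225/169 ≈ 4125.6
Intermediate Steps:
y = -1 (y = -(3 - 2) = -1 ≈ -1.0000)
u = 692/13 (u = -54/(-1) - 20/26 = -54*(-1) - 20*1/26 = 54 - 10/13 = 692/13 ≈ 53.231)
(w(11, P) + u)² = (11 + 692/13)² = (835/13)² = 697225/169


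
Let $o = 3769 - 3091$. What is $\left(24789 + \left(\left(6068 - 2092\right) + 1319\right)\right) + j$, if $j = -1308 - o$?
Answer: $28098$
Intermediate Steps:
$o = 678$
$j = -1986$ ($j = -1308 - 678 = -1986$)
$\left(24789 + \left(\left(6068 - 2092\right) + 1319\right)\right) + j = \left(24789 + \left(\left(6068 - 2092\right) + 1319\right)\right) - 1986 = \left(24789 + \left(3976 + 1319\right)\right) - 1986 = \left(24789 + 5295\right) - 1986 = 30084 - 1986 = 28098$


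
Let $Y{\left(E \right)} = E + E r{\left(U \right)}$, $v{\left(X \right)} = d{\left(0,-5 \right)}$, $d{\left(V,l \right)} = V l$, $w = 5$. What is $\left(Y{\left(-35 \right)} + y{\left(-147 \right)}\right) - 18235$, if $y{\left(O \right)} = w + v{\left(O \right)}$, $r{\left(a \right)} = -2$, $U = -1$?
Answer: $-18195$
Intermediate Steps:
$v{\left(X \right)} = 0$ ($v{\left(X \right)} = 0 \left(-5\right) = 0$)
$Y{\left(E \right)} = - E$ ($Y{\left(E \right)} = E + E \left(-2\right) = E - 2 E = - E$)
$y{\left(O \right)} = 5$ ($y{\left(O \right)} = 5 + 0 = 5$)
$\left(Y{\left(-35 \right)} + y{\left(-147 \right)}\right) - 18235 = \left(\left(-1\right) \left(-35\right) + 5\right) - 18235 = \left(35 + 5\right) - 18235 = 40 - 18235 = -18195$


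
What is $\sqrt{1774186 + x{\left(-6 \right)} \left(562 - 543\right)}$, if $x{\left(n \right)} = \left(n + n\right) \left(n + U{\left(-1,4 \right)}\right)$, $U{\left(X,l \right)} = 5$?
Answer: $\sqrt{1774414} \approx 1332.1$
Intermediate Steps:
$x{\left(n \right)} = 2 n \left(5 + n\right)$ ($x{\left(n \right)} = \left(n + n\right) \left(n + 5\right) = 2 n \left(5 + n\right)$)
$\sqrt{1774186 + x{\left(-6 \right)} \left(562 - 543\right)} = \sqrt{1774186 + 2 \left(-6\right) \left(5 - 6\right) \left(562 - 543\right)} = \sqrt{1774186 + 2 \left(-6\right) \left(-1\right) 19} = \sqrt{1774186 + 12 \cdot 19} = \sqrt{1774186 + 228} = \sqrt{1774414}$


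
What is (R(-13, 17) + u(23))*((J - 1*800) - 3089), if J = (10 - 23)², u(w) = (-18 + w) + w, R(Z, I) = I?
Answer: -167400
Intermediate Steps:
u(w) = -18 + 2*w
J = 169 (J = (-13)² = 169)
(R(-13, 17) + u(23))*((J - 1*800) - 3089) = (17 + (-18 + 2*23))*((169 - 1*800) - 3089) = (17 + (-18 + 46))*((169 - 800) - 3089) = (17 + 28)*(-631 - 3089) = 45*(-3720) = -167400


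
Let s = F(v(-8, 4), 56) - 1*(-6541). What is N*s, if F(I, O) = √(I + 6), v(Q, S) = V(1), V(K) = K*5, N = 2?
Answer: 13082 + 2*√11 ≈ 13089.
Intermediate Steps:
V(K) = 5*K
v(Q, S) = 5 (v(Q, S) = 5*1 = 5)
F(I, O) = √(6 + I)
s = 6541 + √11 (s = √(6 + 5) - 1*(-6541) = √11 + 6541 = 6541 + √11 ≈ 6544.3)
N*s = 2*(6541 + √11) = 13082 + 2*√11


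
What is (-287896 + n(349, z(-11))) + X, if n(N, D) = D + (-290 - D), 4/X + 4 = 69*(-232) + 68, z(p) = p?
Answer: -1148709397/3986 ≈ -2.8819e+5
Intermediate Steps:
X = -1/3986 (X = 4/(-4 + (69*(-232) + 68)) = 4/(-4 + (-16008 + 68)) = 4/(-4 - 15940) = 4/(-15944) = 4*(-1/15944) = -1/3986 ≈ -0.00025088)
n(N, D) = -290
(-287896 + n(349, z(-11))) + X = (-287896 - 290) - 1/3986 = -288186 - 1/3986 = -1148709397/3986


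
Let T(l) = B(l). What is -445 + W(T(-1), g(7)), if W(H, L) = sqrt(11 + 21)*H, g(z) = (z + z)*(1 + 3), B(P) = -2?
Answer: -445 - 8*sqrt(2) ≈ -456.31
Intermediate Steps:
T(l) = -2
g(z) = 8*z (g(z) = (2*z)*4 = 8*z)
W(H, L) = 4*H*sqrt(2) (W(H, L) = sqrt(32)*H = (4*sqrt(2))*H = 4*H*sqrt(2))
-445 + W(T(-1), g(7)) = -445 + 4*(-2)*sqrt(2) = -445 - 8*sqrt(2)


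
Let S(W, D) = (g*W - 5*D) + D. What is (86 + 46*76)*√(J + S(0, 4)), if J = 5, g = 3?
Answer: 3582*I*√11 ≈ 11880.0*I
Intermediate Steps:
S(W, D) = -4*D + 3*W (S(W, D) = (3*W - 5*D) + D = (-5*D + 3*W) + D = -4*D + 3*W)
(86 + 46*76)*√(J + S(0, 4)) = (86 + 46*76)*√(5 + (-4*4 + 3*0)) = (86 + 3496)*√(5 + (-16 + 0)) = 3582*√(5 - 16) = 3582*√(-11) = 3582*(I*√11) = 3582*I*√11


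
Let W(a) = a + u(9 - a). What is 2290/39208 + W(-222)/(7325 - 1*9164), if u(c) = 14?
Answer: 6183287/36051756 ≈ 0.17151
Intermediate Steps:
W(a) = 14 + a (W(a) = a + 14 = 14 + a)
2290/39208 + W(-222)/(7325 - 1*9164) = 2290/39208 + (14 - 222)/(7325 - 1*9164) = 2290*(1/39208) - 208/(7325 - 9164) = 1145/19604 - 208/(-1839) = 1145/19604 - 208*(-1/1839) = 1145/19604 + 208/1839 = 6183287/36051756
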